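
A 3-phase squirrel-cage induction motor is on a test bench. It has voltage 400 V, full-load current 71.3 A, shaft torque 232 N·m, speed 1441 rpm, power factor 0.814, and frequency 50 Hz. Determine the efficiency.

ω = 2π × 1441/60 = 150.9 rad/s; P_out = τω = 232 × 150.9 = 35009 W
P_in = √3·V_L·I_L·cosφ = 1.732 × 400 × 71.3 × 0.814 = 40209 W
η = P_out / P_in = 35009 / 40209 = 0.871 = 87.1%

87.1 %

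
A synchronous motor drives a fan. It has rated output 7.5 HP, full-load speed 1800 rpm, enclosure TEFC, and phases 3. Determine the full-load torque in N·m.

29.7 N·m

P_out = 7.5 × 746 = 5595 W
ω = 2π × 1800/60 = 188.5 rad/s
τ = P_out/ω = 5595/188.5 = 29.7 N·m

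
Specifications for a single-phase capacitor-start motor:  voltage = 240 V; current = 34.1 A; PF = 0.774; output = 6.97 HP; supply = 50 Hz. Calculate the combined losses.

P_in = V·I·cosφ = 240×34.1×0.774 = 6334 W
P_out = 6.97×746 = 5200 W
Losses = P_in − P_out = 6334 − 5200 = 1134 W

1.13 kW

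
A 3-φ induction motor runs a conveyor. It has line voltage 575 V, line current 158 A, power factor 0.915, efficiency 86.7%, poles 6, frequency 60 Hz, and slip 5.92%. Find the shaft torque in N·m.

P_in = √3·V·I·cosφ = 1.732 × 575 × 158 × 0.915 = 143977 W
P_out = η·P_in = 0.867 × 143977 = 124828 W
n_s = 120×60/6 = 1200 rpm; n = 1200×(1−0.0592) = 1129 rpm
ω = 2π×1129/60 = 118.2 rad/s
τ = P_out/ω = 124828/118.2 = 1060 N·m

1060 N·m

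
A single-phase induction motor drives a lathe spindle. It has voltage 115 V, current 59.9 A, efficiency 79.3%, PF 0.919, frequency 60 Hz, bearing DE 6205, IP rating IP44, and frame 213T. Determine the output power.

P_in = V·I·cosφ = 115 × 59.9 × 0.919 = 6331 W
P_out = η·P_in = 0.793 × 6331 = 5020 W

5.02 kW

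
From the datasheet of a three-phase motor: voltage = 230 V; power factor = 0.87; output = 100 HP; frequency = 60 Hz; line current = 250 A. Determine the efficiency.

86.1 %

P_out = 100 × 746 = 74600 W
P_in = √3·V_L·I_L·cosφ = 1.732 × 230 × 250 × 0.87 = 86643 W
η = P_out / P_in = 74600 / 86643 = 0.861 = 86.1%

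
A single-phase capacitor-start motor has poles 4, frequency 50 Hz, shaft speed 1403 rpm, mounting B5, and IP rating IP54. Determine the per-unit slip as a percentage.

n_s = 120f/p = 120×50/4 = 1500 rpm
s = (n_s − n)/n_s = (1500 − 1403)/1500 = 0.0647

6.5 %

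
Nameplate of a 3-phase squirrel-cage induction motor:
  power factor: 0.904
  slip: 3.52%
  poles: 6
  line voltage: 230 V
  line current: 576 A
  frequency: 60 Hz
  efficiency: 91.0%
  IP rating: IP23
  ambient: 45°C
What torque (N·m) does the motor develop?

1560 N·m

P_in = √3·V·I·cosφ = 1.732 × 230 × 576 × 0.904 = 207428 W
P_out = η·P_in = 0.91 × 207428 = 188759 W
n_s = 120×60/6 = 1200 rpm; n = 1200×(1−0.0352) = 1158 rpm
ω = 2π×1158/60 = 121.3 rad/s
τ = P_out/ω = 188759/121.3 = 1560 N·m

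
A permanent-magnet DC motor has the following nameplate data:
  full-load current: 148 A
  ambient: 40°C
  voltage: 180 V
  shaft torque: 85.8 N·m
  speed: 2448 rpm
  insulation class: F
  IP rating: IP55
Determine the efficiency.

ω = 2π × 2448/60 = 256.4 rad/s; P_out = τω = 85.8 × 256.4 = 21999 W
P_in = V·I = 180 × 148 = 26640 W
η = P_out / P_in = 21999 / 26640 = 0.826 = 82.6%

82.6 %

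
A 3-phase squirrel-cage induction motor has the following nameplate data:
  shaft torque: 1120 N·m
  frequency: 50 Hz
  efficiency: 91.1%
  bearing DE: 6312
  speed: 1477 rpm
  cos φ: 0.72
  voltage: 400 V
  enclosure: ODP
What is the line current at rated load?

381 A

ω = 2π×1477/60 = 154.7 rad/s; P_out = τω = 1120 × 154.7 = 173264 W
P_in = P_out / η = 173264 / 0.911 = 190191 W
I_L = P_in / (√3·V_L·cosφ) = 190191 / (1.732 × 400 × 0.72) = 381 A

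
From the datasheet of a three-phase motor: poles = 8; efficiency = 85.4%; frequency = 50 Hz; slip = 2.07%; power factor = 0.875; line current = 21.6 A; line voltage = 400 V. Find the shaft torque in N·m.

145 N·m

P_in = √3·V·I·cosφ = 1.732 × 400 × 21.6 × 0.875 = 13094 W
P_out = η·P_in = 0.854 × 13094 = 11182 W
n_s = 120×50/8 = 750 rpm; n = 750×(1−0.0207) = 734 rpm
ω = 2π×734/60 = 76.86 rad/s
τ = P_out/ω = 11182/76.86 = 145 N·m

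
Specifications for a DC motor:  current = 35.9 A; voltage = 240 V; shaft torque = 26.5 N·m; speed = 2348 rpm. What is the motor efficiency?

ω = 2π × 2348/60 = 245.9 rad/s; P_out = τω = 26.5 × 245.9 = 6516 W
P_in = V·I = 240 × 35.9 = 8616 W
η = P_out / P_in = 6516 / 8616 = 0.756 = 75.6%

75.6 %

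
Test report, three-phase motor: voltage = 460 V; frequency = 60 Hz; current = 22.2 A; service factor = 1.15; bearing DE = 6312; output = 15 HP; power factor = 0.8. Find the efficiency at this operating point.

P_out = 15 × 746 = 11190 W
P_in = √3·V_L·I_L·cosφ = 1.732 × 460 × 22.2 × 0.8 = 14150 W
η = P_out / P_in = 11190 / 14150 = 0.791 = 79.1%

79.1 %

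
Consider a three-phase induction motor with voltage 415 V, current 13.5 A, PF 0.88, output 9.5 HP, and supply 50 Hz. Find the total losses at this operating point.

P_in = √3·V·I·cosφ = 1.732×415×13.5×0.88 = 8539 W
P_out = 9.5×746 = 7087 W
Losses = P_in − P_out = 8539 − 7087 = 1452 W

1450 W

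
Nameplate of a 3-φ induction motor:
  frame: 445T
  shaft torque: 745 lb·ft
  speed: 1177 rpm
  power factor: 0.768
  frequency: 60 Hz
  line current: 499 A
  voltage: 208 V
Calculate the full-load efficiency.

90.2 %

τ = 745 lb·ft × 1.356 = 1010 N·m
ω = 2π × 1177/60 = 123.3 rad/s; P_out = τω = 1010 × 123.3 = 124533 W
P_in = √3·V_L·I_L·cosφ = 1.732 × 208 × 499 × 0.768 = 138062 W
η = P_out / P_in = 124533 / 138062 = 0.902 = 90.2%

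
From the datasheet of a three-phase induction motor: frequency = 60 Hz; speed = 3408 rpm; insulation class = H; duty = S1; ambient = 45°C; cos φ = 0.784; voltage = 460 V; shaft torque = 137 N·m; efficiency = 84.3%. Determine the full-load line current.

92.9 A

ω = 2π×3408/60 = 356.9 rad/s; P_out = τω = 137 × 356.9 = 48895 W
P_in = P_out / η = 48895 / 0.843 = 58001 W
I_L = P_in / (√3·V_L·cosφ) = 58001 / (1.732 × 460 × 0.784) = 92.9 A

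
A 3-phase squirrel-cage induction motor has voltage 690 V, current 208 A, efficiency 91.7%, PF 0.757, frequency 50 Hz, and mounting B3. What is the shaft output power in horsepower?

231 HP

P_in = √3·V·I·cosφ = 1.732 × 690 × 208 × 0.757 = 188173 W
P_out = η·P_in = 0.917 × 188173 = 172555 W
= 172555/746 = 231 HP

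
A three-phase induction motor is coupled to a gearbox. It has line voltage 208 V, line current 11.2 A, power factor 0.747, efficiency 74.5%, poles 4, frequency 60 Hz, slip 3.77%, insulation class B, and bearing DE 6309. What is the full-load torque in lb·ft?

P_in = √3·V·I·cosφ = 1.732 × 208 × 11.2 × 0.747 = 3014 W
P_out = η·P_in = 0.745 × 3014 = 2245 W
n_s = 120×60/4 = 1800 rpm; n = 1800×(1−0.0377) = 1732 rpm
ω = 2π×1732/60 = 181.4 rad/s
τ = P_out/ω = 2245/181.4 = 12.38 N·m
In lb·ft: 12.38/1.356 = 9.13 lb·ft

9.13 lb·ft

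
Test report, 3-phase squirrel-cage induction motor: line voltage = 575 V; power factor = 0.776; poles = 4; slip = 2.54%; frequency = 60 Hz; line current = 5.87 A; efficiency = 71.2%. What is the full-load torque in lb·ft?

13 lb·ft

P_in = √3·V·I·cosφ = 1.732 × 575 × 5.87 × 0.776 = 4536 W
P_out = η·P_in = 0.712 × 4536 = 3230 W
n_s = 120×60/4 = 1800 rpm; n = 1800×(1−0.0254) = 1754 rpm
ω = 2π×1754/60 = 183.7 rad/s
τ = P_out/ω = 3230/183.7 = 17.58 N·m
In lb·ft: 17.58/1.356 = 13 lb·ft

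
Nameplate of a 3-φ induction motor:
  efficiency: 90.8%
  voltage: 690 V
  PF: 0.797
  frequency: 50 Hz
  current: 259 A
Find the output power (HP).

300 HP

P_in = √3·V·I·cosφ = 1.732 × 690 × 259 × 0.797 = 246692 W
P_out = η·P_in = 0.908 × 246692 = 223996 W
= 223996/746 = 300 HP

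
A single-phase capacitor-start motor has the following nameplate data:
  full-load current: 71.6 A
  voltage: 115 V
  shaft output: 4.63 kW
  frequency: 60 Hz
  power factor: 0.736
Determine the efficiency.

76.4 %

P_out = 4.63 kW = 4630 W
P_in = V·I·cosφ = 115 × 71.6 × 0.736 = 6060 W
η = P_out / P_in = 4630 / 6060 = 0.764 = 76.4%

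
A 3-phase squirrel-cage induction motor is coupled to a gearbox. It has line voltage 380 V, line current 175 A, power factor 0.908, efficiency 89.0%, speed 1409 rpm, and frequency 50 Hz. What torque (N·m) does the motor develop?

631 N·m

P_in = √3·V·I·cosφ = 1.732 × 380 × 175 × 0.908 = 104582 W
P_out = η·P_in = 0.89 × 104582 = 93078 W
n = 1409 rpm
ω = 2π×1409/60 = 147.6 rad/s
τ = P_out/ω = 93078/147.6 = 631 N·m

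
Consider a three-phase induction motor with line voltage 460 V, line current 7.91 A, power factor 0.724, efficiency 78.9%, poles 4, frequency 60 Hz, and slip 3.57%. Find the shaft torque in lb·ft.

14.6 lb·ft

P_in = √3·V·I·cosφ = 1.732 × 460 × 7.91 × 0.724 = 4563 W
P_out = η·P_in = 0.789 × 4563 = 3600 W
n_s = 120×60/4 = 1800 rpm; n = 1800×(1−0.0357) = 1736 rpm
ω = 2π×1736/60 = 181.8 rad/s
τ = P_out/ω = 3600/181.8 = 19.8 N·m
In lb·ft: 19.8/1.356 = 14.6 lb·ft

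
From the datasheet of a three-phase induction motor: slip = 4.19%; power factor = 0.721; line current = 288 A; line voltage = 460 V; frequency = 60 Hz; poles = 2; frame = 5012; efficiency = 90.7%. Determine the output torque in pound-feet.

306 lb·ft

P_in = √3·V·I·cosφ = 1.732 × 460 × 288 × 0.721 = 165437 W
P_out = η·P_in = 0.907 × 165437 = 150051 W
n_s = 120×60/2 = 3600 rpm; n = 3600×(1−0.0419) = 3449 rpm
ω = 2π×3449/60 = 361.2 rad/s
τ = P_out/ω = 150051/361.2 = 415.4 N·m
In lb·ft: 415.4/1.356 = 306 lb·ft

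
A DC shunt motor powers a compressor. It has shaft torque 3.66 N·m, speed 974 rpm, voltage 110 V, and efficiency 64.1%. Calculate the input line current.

5.29 A

ω = 2π×974/60 = 102 rad/s; P_out = τω = 3.66 × 102 = 373 W
P_in = P_out / η = 373 / 0.641 = 582 W
I = P_in / V = 582 / 110 = 5.29 A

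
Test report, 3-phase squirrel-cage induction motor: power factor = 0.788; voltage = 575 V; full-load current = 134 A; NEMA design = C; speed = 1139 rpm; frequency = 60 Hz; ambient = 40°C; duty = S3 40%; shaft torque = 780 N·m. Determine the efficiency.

88.5 %

ω = 2π × 1139/60 = 119.3 rad/s; P_out = τω = 780 × 119.3 = 93054 W
P_in = √3·V_L·I_L·cosφ = 1.732 × 575 × 134 × 0.788 = 105159 W
η = P_out / P_in = 93054 / 105159 = 0.885 = 88.5%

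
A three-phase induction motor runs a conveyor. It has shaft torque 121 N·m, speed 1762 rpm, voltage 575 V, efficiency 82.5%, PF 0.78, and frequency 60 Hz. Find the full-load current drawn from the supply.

ω = 2π×1762/60 = 184.5 rad/s; P_out = τω = 121 × 184.5 = 22325 W
P_in = P_out / η = 22325 / 0.825 = 27061 W
I_L = P_in / (√3·V_L·cosφ) = 27061 / (1.732 × 575 × 0.78) = 34.8 A

34.8 A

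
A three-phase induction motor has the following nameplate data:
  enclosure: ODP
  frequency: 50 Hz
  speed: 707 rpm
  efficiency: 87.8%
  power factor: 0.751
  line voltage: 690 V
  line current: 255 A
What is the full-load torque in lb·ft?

P_in = √3·V·I·cosφ = 1.732 × 690 × 255 × 0.751 = 228864 W
P_out = η·P_in = 0.878 × 228864 = 200943 W
n = 707 rpm
ω = 2π×707/60 = 74.04 rad/s
τ = P_out/ω = 200943/74.04 = 2714 N·m
In lb·ft: 2714/1.356 = 2000 lb·ft

2000 lb·ft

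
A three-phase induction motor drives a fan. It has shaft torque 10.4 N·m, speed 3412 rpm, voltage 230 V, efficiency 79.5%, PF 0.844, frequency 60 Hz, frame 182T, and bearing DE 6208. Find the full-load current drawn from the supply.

13.9 A

ω = 2π×3412/60 = 357.3 rad/s; P_out = τω = 10.4 × 357.3 = 3716 W
P_in = P_out / η = 3716 / 0.795 = 4674 W
I_L = P_in / (√3·V_L·cosφ) = 4674 / (1.732 × 230 × 0.844) = 13.9 A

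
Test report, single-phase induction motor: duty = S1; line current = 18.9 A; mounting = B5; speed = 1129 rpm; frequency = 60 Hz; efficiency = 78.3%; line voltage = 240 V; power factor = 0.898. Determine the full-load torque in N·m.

P_in = V·I·cosφ = 240 × 18.9 × 0.898 = 4073 W
P_out = η·P_in = 0.783 × 4073 = 3189 W
n = 1129 rpm
ω = 2π×1129/60 = 118.2 rad/s
τ = P_out/ω = 3189/118.2 = 27 N·m

27 N·m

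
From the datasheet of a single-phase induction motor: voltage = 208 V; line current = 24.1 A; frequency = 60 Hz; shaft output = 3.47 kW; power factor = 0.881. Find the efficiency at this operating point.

P_out = 3.47 kW = 3470 W
P_in = V·I·cosφ = 208 × 24.1 × 0.881 = 4416 W
η = P_out / P_in = 3470 / 4416 = 0.786 = 78.6%

78.6 %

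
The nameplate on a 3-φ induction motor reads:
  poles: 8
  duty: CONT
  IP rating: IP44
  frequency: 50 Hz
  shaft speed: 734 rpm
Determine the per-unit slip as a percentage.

n_s = 120f/p = 120×50/8 = 750 rpm
s = (n_s − n)/n_s = (750 − 734)/750 = 0.0213

2.13 %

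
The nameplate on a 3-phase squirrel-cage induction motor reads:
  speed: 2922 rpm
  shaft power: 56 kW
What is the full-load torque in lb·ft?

ω = 2π × 2922/60 = 306 rad/s
τ = P/ω = 56000/306 = 183 N·m
In lb·ft: 183/1.356 = 135 lb·ft

135 lb·ft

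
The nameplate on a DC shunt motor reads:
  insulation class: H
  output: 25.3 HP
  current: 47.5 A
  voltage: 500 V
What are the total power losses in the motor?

P_in = V·I = 500×47.5 = 23750 W
P_out = 25.3×746 = 18874 W
Losses = P_in − P_out = 23750 − 18874 = 4876 W

4880 W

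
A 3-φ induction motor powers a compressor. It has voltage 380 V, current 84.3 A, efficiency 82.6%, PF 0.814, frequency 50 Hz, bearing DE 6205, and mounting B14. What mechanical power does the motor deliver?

P_in = √3·V·I·cosφ = 1.732 × 380 × 84.3 × 0.814 = 45163 W
P_out = η·P_in = 0.826 × 45163 = 37305 W

37.3 kW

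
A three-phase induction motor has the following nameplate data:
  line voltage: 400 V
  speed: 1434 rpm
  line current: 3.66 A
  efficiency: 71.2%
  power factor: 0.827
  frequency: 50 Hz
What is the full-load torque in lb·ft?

P_in = √3·V·I·cosφ = 1.732 × 400 × 3.66 × 0.827 = 2097 W
P_out = η·P_in = 0.712 × 2097 = 1493 W
n = 1434 rpm
ω = 2π×1434/60 = 150.2 rad/s
τ = P_out/ω = 1493/150.2 = 9.94 N·m
In lb·ft: 9.94/1.356 = 7.33 lb·ft

7.33 lb·ft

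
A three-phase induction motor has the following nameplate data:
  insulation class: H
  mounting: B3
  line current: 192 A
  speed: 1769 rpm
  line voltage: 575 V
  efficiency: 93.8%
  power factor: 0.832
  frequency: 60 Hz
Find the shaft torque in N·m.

806 N·m

P_in = √3·V·I·cosφ = 1.732 × 575 × 192 × 0.832 = 159089 W
P_out = η·P_in = 0.938 × 159089 = 149225 W
n = 1769 rpm
ω = 2π×1769/60 = 185.2 rad/s
τ = P_out/ω = 149225/185.2 = 806 N·m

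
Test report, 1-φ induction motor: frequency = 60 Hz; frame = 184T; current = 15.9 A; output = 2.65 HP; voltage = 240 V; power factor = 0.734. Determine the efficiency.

70.6 %

P_out = 2.65 × 746 = 1977 W
P_in = V·I·cosφ = 240 × 15.9 × 0.734 = 2801 W
η = P_out / P_in = 1977 / 2801 = 0.706 = 70.6%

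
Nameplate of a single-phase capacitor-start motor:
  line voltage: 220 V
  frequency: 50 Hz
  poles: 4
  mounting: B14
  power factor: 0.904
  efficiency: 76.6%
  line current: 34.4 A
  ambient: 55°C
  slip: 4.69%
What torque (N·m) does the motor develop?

P_in = V·I·cosφ = 220 × 34.4 × 0.904 = 6841 W
P_out = η·P_in = 0.766 × 6841 = 5240 W
n_s = 120×50/4 = 1500 rpm; n = 1500×(1−0.0469) = 1430 rpm
ω = 2π×1430/60 = 149.7 rad/s
τ = P_out/ω = 5240/149.7 = 35 N·m

35 N·m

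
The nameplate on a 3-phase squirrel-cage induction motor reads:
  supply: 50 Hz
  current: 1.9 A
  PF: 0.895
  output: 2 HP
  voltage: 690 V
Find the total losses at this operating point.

540 W

P_in = √3·V·I·cosφ = 1.732×690×1.9×0.895 = 2032 W
P_out = 2×746 = 1492 W
Losses = P_in − P_out = 2032 − 1492 = 540 W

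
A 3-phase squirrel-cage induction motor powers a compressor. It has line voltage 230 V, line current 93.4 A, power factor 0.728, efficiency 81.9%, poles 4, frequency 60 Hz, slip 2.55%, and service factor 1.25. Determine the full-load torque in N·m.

P_in = √3·V·I·cosφ = 1.732 × 230 × 93.4 × 0.728 = 27087 W
P_out = η·P_in = 0.819 × 27087 = 22184 W
n_s = 120×60/4 = 1800 rpm; n = 1800×(1−0.0255) = 1754 rpm
ω = 2π×1754/60 = 183.7 rad/s
τ = P_out/ω = 22184/183.7 = 121 N·m

121 N·m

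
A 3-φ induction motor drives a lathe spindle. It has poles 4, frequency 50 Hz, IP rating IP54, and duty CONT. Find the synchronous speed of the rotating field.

n_s = 120f/p = 120×50/4 = 1500 rpm

1500 rpm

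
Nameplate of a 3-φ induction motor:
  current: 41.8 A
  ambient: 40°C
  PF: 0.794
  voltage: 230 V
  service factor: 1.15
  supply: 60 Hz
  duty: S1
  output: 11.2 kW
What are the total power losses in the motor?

2.02 kW

P_in = √3·V·I·cosφ = 1.732×230×41.8×0.794 = 13221 W
P_out = 11200 W
Losses = P_in − P_out = 13221 − 11200 = 2021 W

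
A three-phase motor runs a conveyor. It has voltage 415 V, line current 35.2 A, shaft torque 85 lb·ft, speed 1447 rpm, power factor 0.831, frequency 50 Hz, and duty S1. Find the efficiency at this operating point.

83.1 %

τ = 85 lb·ft × 1.356 = 115.3 N·m
ω = 2π × 1447/60 = 151.5 rad/s; P_out = τω = 115.3 × 151.5 = 17468 W
P_in = √3·V_L·I_L·cosφ = 1.732 × 415 × 35.2 × 0.831 = 21025 W
η = P_out / P_in = 17468 / 21025 = 0.831 = 83.1%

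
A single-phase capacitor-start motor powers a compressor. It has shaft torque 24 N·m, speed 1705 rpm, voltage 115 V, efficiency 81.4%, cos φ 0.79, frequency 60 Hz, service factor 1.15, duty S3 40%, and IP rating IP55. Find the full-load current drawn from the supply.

ω = 2π×1705/60 = 178.5 rad/s; P_out = τω = 24 × 178.5 = 4284 W
P_in = P_out / η = 4284 / 0.814 = 5263 W
I = P_in / (V·cosφ) = 5263 / (115 × 0.79) = 57.9 A

57.9 A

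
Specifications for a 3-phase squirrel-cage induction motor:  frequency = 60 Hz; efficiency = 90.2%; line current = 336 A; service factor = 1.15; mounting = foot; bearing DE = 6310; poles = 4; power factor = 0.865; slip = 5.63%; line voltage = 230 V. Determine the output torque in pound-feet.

P_in = √3·V·I·cosφ = 1.732 × 230 × 336 × 0.865 = 115779 W
P_out = η·P_in = 0.902 × 115779 = 104433 W
n_s = 120×60/4 = 1800 rpm; n = 1800×(1−0.0563) = 1699 rpm
ω = 2π×1699/60 = 177.9 rad/s
τ = P_out/ω = 104433/177.9 = 587 N·m
In lb·ft: 587/1.356 = 433 lb·ft

433 lb·ft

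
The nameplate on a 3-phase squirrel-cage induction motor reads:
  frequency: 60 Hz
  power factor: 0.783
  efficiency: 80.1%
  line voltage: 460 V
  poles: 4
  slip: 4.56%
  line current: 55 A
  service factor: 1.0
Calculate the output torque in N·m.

153 N·m

P_in = √3·V·I·cosφ = 1.732 × 460 × 55 × 0.783 = 34311 W
P_out = η·P_in = 0.801 × 34311 = 27483 W
n_s = 120×60/4 = 1800 rpm; n = 1800×(1−0.0456) = 1718 rpm
ω = 2π×1718/60 = 179.9 rad/s
τ = P_out/ω = 27483/179.9 = 153 N·m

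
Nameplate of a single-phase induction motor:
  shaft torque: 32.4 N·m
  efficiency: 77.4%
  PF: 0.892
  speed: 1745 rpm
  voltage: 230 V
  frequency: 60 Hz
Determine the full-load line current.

ω = 2π×1745/60 = 182.7 rad/s; P_out = τω = 32.4 × 182.7 = 5919 W
P_in = P_out / η = 5919 / 0.774 = 7647 W
I = P_in / (V·cosφ) = 7647 / (230 × 0.892) = 37.3 A

37.3 A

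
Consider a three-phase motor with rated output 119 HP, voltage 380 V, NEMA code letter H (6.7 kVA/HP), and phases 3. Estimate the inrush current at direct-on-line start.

1210 A

S_LR = 6.7 × 119 = 797.3 kVA
I_LR = S_LR/(√3·V_L) = 797300/(1.732×380) = 1210 A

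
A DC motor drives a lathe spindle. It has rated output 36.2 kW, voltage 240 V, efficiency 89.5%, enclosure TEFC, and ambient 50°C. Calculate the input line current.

169 A

P_out = 36.2 kW = 36200 W
P_in = P_out / η = 36200 / 0.895 = 40447 W
I = P_in / V = 40447 / 240 = 169 A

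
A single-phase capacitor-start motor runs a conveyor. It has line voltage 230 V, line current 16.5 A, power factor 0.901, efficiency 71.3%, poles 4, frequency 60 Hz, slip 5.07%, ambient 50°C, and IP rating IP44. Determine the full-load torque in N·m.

13.6 N·m

P_in = V·I·cosφ = 230 × 16.5 × 0.901 = 3419 W
P_out = η·P_in = 0.713 × 3419 = 2438 W
n_s = 120×60/4 = 1800 rpm; n = 1800×(1−0.0507) = 1709 rpm
ω = 2π×1709/60 = 179 rad/s
τ = P_out/ω = 2438/179 = 13.6 N·m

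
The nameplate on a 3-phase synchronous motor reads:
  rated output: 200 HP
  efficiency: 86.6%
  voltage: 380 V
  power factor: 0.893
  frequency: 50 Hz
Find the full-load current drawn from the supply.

293 A

P_out = 200 × 746 = 149200 W
P_in = P_out / η = 149200 / 0.866 = 172286 W
I_L = P_in / (√3·V_L·cosφ) = 172286 / (1.732 × 380 × 0.893) = 293 A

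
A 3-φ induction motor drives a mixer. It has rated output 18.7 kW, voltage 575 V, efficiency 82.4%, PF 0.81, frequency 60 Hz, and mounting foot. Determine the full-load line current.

P_out = 18.7 kW = 18700 W
P_in = P_out / η = 18700 / 0.824 = 22694 W
I_L = P_in / (√3·V_L·cosφ) = 22694 / (1.732 × 575 × 0.81) = 28.1 A

28.1 A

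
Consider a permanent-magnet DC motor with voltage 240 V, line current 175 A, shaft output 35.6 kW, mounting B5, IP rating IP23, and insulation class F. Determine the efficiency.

P_out = 35.6 kW = 35600 W
P_in = V·I = 240 × 175 = 42000 W
η = P_out / P_in = 35600 / 42000 = 0.848 = 84.8%

84.8 %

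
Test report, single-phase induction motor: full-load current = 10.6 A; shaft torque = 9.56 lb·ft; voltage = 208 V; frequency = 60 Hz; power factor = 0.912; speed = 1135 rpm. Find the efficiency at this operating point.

76.6 %

τ = 9.56 lb·ft × 1.356 = 12.96 N·m
ω = 2π × 1135/60 = 118.9 rad/s; P_out = τω = 12.96 × 118.9 = 1541 W
P_in = V·I·cosφ = 208 × 10.6 × 0.912 = 2011 W
η = P_out / P_in = 1541 / 2011 = 0.766 = 76.6%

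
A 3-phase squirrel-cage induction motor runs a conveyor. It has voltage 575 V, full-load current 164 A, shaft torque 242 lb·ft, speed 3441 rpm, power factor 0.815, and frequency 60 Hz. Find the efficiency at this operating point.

88.8 %

τ = 242 lb·ft × 1.356 = 328.2 N·m
ω = 2π × 3441/60 = 360.3 rad/s; P_out = τω = 328.2 × 360.3 = 118250 W
P_in = √3·V_L·I_L·cosφ = 1.732 × 575 × 164 × 0.815 = 133112 W
η = P_out / P_in = 118250 / 133112 = 0.888 = 88.8%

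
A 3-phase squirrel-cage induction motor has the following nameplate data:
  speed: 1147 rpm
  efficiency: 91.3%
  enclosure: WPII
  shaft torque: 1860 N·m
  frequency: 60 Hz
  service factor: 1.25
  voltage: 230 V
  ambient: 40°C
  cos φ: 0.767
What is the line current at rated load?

ω = 2π×1147/60 = 120.1 rad/s; P_out = τω = 1860 × 120.1 = 223386 W
P_in = P_out / η = 223386 / 0.913 = 244673 W
I_L = P_in / (√3·V_L·cosφ) = 244673 / (1.732 × 230 × 0.767) = 801 A

801 A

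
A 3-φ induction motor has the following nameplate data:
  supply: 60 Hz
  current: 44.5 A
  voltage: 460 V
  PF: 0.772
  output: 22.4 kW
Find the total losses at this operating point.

P_in = √3·V·I·cosφ = 1.732×460×44.5×0.772 = 27371 W
P_out = 22400 W
Losses = P_in − P_out = 27371 − 22400 = 4971 W

4.97 kW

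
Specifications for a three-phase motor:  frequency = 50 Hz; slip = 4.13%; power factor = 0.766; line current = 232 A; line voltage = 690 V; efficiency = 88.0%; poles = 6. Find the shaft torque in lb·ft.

1370 lb·ft

P_in = √3·V·I·cosφ = 1.732 × 690 × 232 × 0.766 = 212380 W
P_out = η·P_in = 0.88 × 212380 = 186894 W
n_s = 120×50/6 = 1000 rpm; n = 1000×(1−0.0413) = 959 rpm
ω = 2π×959/60 = 100.4 rad/s
τ = P_out/ω = 186894/100.4 = 1861 N·m
In lb·ft: 1861/1.356 = 1370 lb·ft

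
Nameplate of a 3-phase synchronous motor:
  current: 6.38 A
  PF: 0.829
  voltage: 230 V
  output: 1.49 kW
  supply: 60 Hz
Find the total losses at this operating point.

617 W

P_in = √3·V·I·cosφ = 1.732×230×6.38×0.829 = 2107 W
P_out = 1490 W
Losses = P_in − P_out = 2107 − 1490 = 617 W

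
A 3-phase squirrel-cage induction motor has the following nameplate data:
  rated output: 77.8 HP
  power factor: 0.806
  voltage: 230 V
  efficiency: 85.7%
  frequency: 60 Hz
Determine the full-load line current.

211 A

P_out = 77.8 × 746 = 58039 W
P_in = P_out / η = 58039 / 0.857 = 67723 W
I_L = P_in / (√3·V_L·cosφ) = 67723 / (1.732 × 230 × 0.806) = 211 A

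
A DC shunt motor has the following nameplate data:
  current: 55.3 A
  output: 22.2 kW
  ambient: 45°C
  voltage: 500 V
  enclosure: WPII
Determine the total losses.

P_in = V·I = 500×55.3 = 27650 W
P_out = 22200 W
Losses = P_in − P_out = 27650 − 22200 = 5450 W

5450 W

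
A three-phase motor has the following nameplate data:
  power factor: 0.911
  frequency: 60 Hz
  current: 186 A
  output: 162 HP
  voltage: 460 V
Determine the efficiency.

89.5 %

P_out = 162 × 746 = 120852 W
P_in = √3·V_L·I_L·cosφ = 1.732 × 460 × 186 × 0.911 = 135001 W
η = P_out / P_in = 120852 / 135001 = 0.895 = 89.5%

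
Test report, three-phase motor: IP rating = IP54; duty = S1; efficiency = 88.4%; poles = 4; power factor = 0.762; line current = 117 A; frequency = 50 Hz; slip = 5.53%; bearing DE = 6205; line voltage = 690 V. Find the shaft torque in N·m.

635 N·m

P_in = √3·V·I·cosφ = 1.732 × 690 × 117 × 0.762 = 106546 W
P_out = η·P_in = 0.884 × 106546 = 94187 W
n_s = 120×50/4 = 1500 rpm; n = 1500×(1−0.0553) = 1417 rpm
ω = 2π×1417/60 = 148.4 rad/s
τ = P_out/ω = 94187/148.4 = 635 N·m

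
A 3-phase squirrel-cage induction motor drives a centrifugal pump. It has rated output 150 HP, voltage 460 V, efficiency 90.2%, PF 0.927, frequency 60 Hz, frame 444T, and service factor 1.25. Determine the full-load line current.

P_out = 150 × 746 = 111900 W
P_in = P_out / η = 111900 / 0.902 = 124058 W
I_L = P_in / (√3·V_L·cosφ) = 124058 / (1.732 × 460 × 0.927) = 168 A

168 A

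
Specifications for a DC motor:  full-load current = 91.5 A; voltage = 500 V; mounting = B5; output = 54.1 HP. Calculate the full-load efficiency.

88.2 %

P_out = 54.1 × 746 = 40359 W
P_in = V·I = 500 × 91.5 = 45750 W
η = P_out / P_in = 40359 / 45750 = 0.882 = 88.2%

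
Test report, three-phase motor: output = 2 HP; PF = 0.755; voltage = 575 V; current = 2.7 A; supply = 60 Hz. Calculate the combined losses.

538 W

P_in = √3·V·I·cosφ = 1.732×575×2.7×0.755 = 2030 W
P_out = 2×746 = 1492 W
Losses = P_in − P_out = 2030 − 1492 = 538 W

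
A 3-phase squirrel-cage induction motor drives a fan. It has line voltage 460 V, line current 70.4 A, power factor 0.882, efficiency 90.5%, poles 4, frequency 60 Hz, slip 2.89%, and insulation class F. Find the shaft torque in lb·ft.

P_in = √3·V·I·cosφ = 1.732 × 460 × 70.4 × 0.882 = 49471 W
P_out = η·P_in = 0.905 × 49471 = 44771 W
n_s = 120×60/4 = 1800 rpm; n = 1800×(1−0.0289) = 1748 rpm
ω = 2π×1748/60 = 183.1 rad/s
τ = P_out/ω = 44771/183.1 = 244.5 N·m
In lb·ft: 244.5/1.356 = 180 lb·ft

180 lb·ft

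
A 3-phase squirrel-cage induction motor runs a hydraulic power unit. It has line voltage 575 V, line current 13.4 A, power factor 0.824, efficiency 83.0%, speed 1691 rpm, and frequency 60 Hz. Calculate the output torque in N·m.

P_in = √3·V·I·cosφ = 1.732 × 575 × 13.4 × 0.824 = 10996 W
P_out = η·P_in = 0.83 × 10996 = 9127 W
n = 1691 rpm
ω = 2π×1691/60 = 177.1 rad/s
τ = P_out/ω = 9127/177.1 = 51.5 N·m

51.5 N·m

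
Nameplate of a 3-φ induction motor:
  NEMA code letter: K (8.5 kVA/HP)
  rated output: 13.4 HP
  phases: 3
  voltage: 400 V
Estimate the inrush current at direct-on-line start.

164 A

S_LR = 8.5 × 13.4 = 113.9 kVA
I_LR = S_LR/(√3·V_L) = 113900/(1.732×400) = 164 A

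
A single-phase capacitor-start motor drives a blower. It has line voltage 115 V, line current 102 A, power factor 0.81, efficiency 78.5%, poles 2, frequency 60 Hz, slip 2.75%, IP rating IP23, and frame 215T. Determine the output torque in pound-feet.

15 lb·ft

P_in = V·I·cosφ = 115 × 102 × 0.81 = 9501 W
P_out = η·P_in = 0.785 × 9501 = 7458 W
n_s = 120×60/2 = 3600 rpm; n = 3600×(1−0.0275) = 3501 rpm
ω = 2π×3501/60 = 366.6 rad/s
τ = P_out/ω = 7458/366.6 = 20.34 N·m
In lb·ft: 20.34/1.356 = 15 lb·ft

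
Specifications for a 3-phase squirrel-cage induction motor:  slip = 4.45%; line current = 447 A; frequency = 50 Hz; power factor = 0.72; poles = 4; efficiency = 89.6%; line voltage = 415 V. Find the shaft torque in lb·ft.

P_in = √3·V·I·cosφ = 1.732 × 415 × 447 × 0.72 = 231332 W
P_out = η·P_in = 0.896 × 231332 = 207273 W
n_s = 120×50/4 = 1500 rpm; n = 1500×(1−0.0445) = 1433 rpm
ω = 2π×1433/60 = 150.1 rad/s
τ = P_out/ω = 207273/150.1 = 1381 N·m
In lb·ft: 1381/1.356 = 1020 lb·ft

1020 lb·ft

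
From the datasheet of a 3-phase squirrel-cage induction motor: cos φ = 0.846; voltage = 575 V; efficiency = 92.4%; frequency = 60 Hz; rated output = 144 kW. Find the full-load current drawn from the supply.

P_out = 144 kW = 144000 W
P_in = P_out / η = 144000 / 0.924 = 155844 W
I_L = P_in / (√3·V_L·cosφ) = 155844 / (1.732 × 575 × 0.846) = 185 A

185 A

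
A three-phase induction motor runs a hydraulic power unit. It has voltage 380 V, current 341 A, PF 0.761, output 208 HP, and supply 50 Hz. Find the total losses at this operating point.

15600 W

P_in = √3·V·I·cosφ = 1.732×380×341×0.761 = 170793 W
P_out = 208×746 = 155168 W
Losses = P_in − P_out = 170793 − 155168 = 15625 W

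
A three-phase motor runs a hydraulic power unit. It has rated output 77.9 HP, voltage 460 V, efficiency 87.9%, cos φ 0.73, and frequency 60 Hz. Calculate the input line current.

P_out = 77.9 × 746 = 58113 W
P_in = P_out / η = 58113 / 0.879 = 66113 W
I_L = P_in / (√3·V_L·cosφ) = 66113 / (1.732 × 460 × 0.73) = 114 A

114 A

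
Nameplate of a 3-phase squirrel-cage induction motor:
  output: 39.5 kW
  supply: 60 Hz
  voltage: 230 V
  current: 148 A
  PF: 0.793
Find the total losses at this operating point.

P_in = √3·V·I·cosφ = 1.732×230×148×0.793 = 46753 W
P_out = 39500 W
Losses = P_in − P_out = 46753 − 39500 = 7253 W

7250 W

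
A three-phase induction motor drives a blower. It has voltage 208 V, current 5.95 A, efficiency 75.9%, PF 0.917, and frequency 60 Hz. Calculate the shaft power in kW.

1.49 kW

P_in = √3·V·I·cosφ = 1.732 × 208 × 5.95 × 0.917 = 1966 W
P_out = η·P_in = 0.759 × 1966 = 1492 W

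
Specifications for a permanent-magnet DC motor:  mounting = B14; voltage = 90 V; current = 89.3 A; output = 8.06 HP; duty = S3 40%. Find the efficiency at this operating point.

74.8 %

P_out = 8.06 × 746 = 6013 W
P_in = V·I = 90 × 89.3 = 8037 W
η = P_out / P_in = 6013 / 8037 = 0.748 = 74.8%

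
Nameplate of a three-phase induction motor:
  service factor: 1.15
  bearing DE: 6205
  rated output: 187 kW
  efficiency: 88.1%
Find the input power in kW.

P_out = 187000 W
P_in = P_out/η = 187000/0.881 = 212259 W = 212 kW

212 kW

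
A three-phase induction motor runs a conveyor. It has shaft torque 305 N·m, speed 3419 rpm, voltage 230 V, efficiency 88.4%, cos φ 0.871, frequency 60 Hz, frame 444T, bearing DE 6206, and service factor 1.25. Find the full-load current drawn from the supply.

356 A

ω = 2π×3419/60 = 358 rad/s; P_out = τω = 305 × 358 = 109190 W
P_in = P_out / η = 109190 / 0.884 = 123518 W
I_L = P_in / (√3·V_L·cosφ) = 123518 / (1.732 × 230 × 0.871) = 356 A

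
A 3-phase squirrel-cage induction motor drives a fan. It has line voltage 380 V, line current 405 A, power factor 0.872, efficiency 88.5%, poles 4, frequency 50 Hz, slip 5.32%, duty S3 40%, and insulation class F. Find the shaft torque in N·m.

P_in = √3·V·I·cosφ = 1.732 × 380 × 405 × 0.872 = 232436 W
P_out = η·P_in = 0.885 × 232436 = 205706 W
n_s = 120×50/4 = 1500 rpm; n = 1500×(1−0.0532) = 1420 rpm
ω = 2π×1420/60 = 148.7 rad/s
τ = P_out/ω = 205706/148.7 = 1380 N·m

1380 N·m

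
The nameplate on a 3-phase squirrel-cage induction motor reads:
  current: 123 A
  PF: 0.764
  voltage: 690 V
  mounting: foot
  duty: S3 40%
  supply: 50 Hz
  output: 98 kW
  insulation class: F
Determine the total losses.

14.3 kW

P_in = √3·V·I·cosφ = 1.732×690×123×0.764 = 112304 W
P_out = 98000 W
Losses = P_in − P_out = 112304 − 98000 = 14304 W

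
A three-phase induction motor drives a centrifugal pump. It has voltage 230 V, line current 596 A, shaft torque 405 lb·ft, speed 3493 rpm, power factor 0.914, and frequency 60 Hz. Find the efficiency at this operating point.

τ = 405 lb·ft × 1.356 = 549.2 N·m
ω = 2π × 3493/60 = 365.8 rad/s; P_out = τω = 549.2 × 365.8 = 200897 W
P_in = √3·V_L·I_L·cosφ = 1.732 × 230 × 596 × 0.914 = 217004 W
η = P_out / P_in = 200897 / 217004 = 0.926 = 92.6%

92.6 %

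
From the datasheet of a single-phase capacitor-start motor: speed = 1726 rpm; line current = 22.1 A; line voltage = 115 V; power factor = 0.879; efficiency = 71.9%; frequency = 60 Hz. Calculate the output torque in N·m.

8.89 N·m

P_in = V·I·cosφ = 115 × 22.1 × 0.879 = 2234 W
P_out = η·P_in = 0.719 × 2234 = 1606 W
n = 1726 rpm
ω = 2π×1726/60 = 180.7 rad/s
τ = P_out/ω = 1606/180.7 = 8.89 N·m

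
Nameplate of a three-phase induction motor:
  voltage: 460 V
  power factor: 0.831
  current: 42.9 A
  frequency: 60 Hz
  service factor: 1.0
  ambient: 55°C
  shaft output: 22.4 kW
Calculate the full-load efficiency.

78.9 %

P_out = 22.4 kW = 22400 W
P_in = √3·V_L·I_L·cosφ = 1.732 × 460 × 42.9 × 0.831 = 28403 W
η = P_out / P_in = 22400 / 28403 = 0.789 = 78.9%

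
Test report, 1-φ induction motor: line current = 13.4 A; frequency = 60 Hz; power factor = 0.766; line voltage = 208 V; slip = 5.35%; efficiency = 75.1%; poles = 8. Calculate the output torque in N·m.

18 N·m

P_in = V·I·cosφ = 208 × 13.4 × 0.766 = 2135 W
P_out = η·P_in = 0.751 × 2135 = 1603 W
n_s = 120×60/8 = 900 rpm; n = 900×(1−0.0535) = 852 rpm
ω = 2π×852/60 = 89.22 rad/s
τ = P_out/ω = 1603/89.22 = 18 N·m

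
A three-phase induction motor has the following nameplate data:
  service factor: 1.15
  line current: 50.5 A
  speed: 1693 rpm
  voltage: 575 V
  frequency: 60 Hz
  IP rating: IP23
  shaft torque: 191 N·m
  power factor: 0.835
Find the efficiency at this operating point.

80.6 %

ω = 2π × 1693/60 = 177.3 rad/s; P_out = τω = 191 × 177.3 = 33864 W
P_in = √3·V_L·I_L·cosφ = 1.732 × 575 × 50.5 × 0.835 = 41995 W
η = P_out / P_in = 33864 / 41995 = 0.806 = 80.6%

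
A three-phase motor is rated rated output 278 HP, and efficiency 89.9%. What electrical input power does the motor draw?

231 kW

P_out = 278 × 746 = 207388 W
P_in = P_out/η = 207388/0.899 = 230687 W = 231 kW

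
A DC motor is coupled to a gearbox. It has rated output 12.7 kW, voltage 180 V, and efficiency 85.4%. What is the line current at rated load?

82.6 A

P_out = 12.7 kW = 12700 W
P_in = P_out / η = 12700 / 0.854 = 14871 W
I = P_in / V = 14871 / 180 = 82.6 A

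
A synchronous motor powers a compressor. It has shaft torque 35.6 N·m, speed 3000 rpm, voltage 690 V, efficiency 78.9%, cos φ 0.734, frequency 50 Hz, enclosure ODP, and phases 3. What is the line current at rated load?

16.2 A

ω = 2π×3000/60 = 314.2 rad/s; P_out = τω = 35.6 × 314.2 = 11186 W
P_in = P_out / η = 11186 / 0.789 = 14177 W
I_L = P_in / (√3·V_L·cosφ) = 14177 / (1.732 × 690 × 0.734) = 16.2 A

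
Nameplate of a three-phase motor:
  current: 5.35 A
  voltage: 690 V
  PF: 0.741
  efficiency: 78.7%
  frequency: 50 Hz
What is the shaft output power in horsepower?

5 HP

P_in = √3·V·I·cosφ = 1.732 × 690 × 5.35 × 0.741 = 4738 W
P_out = η·P_in = 0.787 × 4738 = 3729 W
= 3729/746 = 5 HP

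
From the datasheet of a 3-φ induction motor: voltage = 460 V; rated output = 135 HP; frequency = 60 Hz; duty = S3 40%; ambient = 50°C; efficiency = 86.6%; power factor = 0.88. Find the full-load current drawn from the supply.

166 A

P_out = 135 × 746 = 100710 W
P_in = P_out / η = 100710 / 0.866 = 116293 W
I_L = P_in / (√3·V_L·cosφ) = 116293 / (1.732 × 460 × 0.88) = 166 A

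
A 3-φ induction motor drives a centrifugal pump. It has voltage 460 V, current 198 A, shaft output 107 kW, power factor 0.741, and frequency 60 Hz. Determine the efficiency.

91.5 %

P_out = 107 kW = 107000 W
P_in = √3·V_L·I_L·cosφ = 1.732 × 460 × 198 × 0.741 = 116893 W
η = P_out / P_in = 107000 / 116893 = 0.915 = 91.5%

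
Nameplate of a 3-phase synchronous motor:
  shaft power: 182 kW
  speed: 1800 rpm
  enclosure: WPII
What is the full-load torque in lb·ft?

ω = 2π × 1800/60 = 188.5 rad/s
τ = P/ω = 182000/188.5 = 965.5 N·m
In lb·ft: 965.5/1.356 = 712 lb·ft

712 lb·ft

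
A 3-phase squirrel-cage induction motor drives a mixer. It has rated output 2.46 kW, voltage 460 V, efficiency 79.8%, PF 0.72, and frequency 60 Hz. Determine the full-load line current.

P_out = 2.46 kW = 2460 W
P_in = P_out / η = 2460 / 0.798 = 3083 W
I_L = P_in / (√3·V_L·cosφ) = 3083 / (1.732 × 460 × 0.72) = 5.37 A

5.37 A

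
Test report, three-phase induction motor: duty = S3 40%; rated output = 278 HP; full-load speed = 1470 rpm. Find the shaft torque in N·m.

P_out = 278 × 746 = 207388 W
ω = 2π × 1470/60 = 153.9 rad/s
τ = P_out/ω = 207388/153.9 = 1350 N·m

1350 N·m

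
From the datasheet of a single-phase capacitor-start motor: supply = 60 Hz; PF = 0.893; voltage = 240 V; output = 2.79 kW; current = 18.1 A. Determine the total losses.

P_in = V·I·cosφ = 240×18.1×0.893 = 3879 W
P_out = 2790 W
Losses = P_in − P_out = 3879 − 2790 = 1089 W

1.09 kW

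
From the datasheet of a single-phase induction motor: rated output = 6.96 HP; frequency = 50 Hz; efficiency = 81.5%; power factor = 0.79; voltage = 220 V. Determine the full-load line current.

P_out = 6.96 × 746 = 5192 W
P_in = P_out / η = 5192 / 0.815 = 6371 W
I = P_in / (V·cosφ) = 6371 / (220 × 0.79) = 36.7 A

36.7 A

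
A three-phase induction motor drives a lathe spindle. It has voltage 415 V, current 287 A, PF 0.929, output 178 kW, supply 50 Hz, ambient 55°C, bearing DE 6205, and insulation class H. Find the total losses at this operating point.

P_in = √3·V·I·cosφ = 1.732×415×287×0.929 = 191643 W
P_out = 178000 W
Losses = P_in − P_out = 191643 − 178000 = 13643 W

13.6 kW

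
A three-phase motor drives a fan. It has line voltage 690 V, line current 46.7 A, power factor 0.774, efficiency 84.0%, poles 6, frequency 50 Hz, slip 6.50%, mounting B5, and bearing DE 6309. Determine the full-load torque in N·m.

371 N·m

P_in = √3·V·I·cosφ = 1.732 × 690 × 46.7 × 0.774 = 43197 W
P_out = η·P_in = 0.84 × 43197 = 36285 W
n_s = 120×50/6 = 1000 rpm; n = 1000×(1−0.065) = 935 rpm
ω = 2π×935/60 = 97.91 rad/s
τ = P_out/ω = 36285/97.91 = 371 N·m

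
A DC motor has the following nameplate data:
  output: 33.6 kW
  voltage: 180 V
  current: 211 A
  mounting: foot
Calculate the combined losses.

P_in = V·I = 180×211 = 37980 W
P_out = 33600 W
Losses = P_in − P_out = 37980 − 33600 = 4380 W

4.38 kW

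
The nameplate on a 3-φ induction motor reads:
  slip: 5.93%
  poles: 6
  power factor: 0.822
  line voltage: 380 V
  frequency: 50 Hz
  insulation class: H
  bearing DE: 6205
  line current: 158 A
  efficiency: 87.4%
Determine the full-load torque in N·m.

P_in = √3·V·I·cosφ = 1.732 × 380 × 158 × 0.822 = 85479 W
P_out = η·P_in = 0.874 × 85479 = 74709 W
n_s = 120×50/6 = 1000 rpm; n = 1000×(1−0.0593) = 941 rpm
ω = 2π×941/60 = 98.54 rad/s
τ = P_out/ω = 74709/98.54 = 758 N·m

758 N·m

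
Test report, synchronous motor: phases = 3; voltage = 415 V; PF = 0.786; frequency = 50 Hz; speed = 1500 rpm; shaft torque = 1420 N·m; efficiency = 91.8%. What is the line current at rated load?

430 A

ω = 2π×1500/60 = 157.1 rad/s; P_out = τω = 1420 × 157.1 = 223082 W
P_in = P_out / η = 223082 / 0.918 = 243009 W
I_L = P_in / (√3·V_L·cosφ) = 243009 / (1.732 × 415 × 0.786) = 430 A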